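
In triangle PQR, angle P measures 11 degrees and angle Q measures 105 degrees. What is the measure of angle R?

angle R = 180 - 11 - 105 = 64 degrees.

64 degrees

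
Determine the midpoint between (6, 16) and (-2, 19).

M = ((x₁ + x₂)/2, (y₁ + y₂)/2)
= ((6 + -2)/2, (16 + 19)/2)
= (4/2, 35/2) = (2, 35/2)

(2, 35/2)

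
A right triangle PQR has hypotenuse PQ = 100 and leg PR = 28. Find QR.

By the Pythagorean theorem: QR^2 = PQ^2 - PR^2
QR^2 = 100^2 - 28^2 = 10000 - 784 = 9216
QR = sqrt(9216) = 96

96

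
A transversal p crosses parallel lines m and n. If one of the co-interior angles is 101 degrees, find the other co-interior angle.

Co-interior angles (same-side interior) formed by parallel lines and a transversal are supplementary (sum to 180 degrees).
The given angle is 101 degrees.
The co-interior angle = 180 - 101 = 79 degrees.

79 degrees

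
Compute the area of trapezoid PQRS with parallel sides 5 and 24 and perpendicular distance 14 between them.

Area = (5 + 24) * 14 / 2 = 406 / 2 = 203

203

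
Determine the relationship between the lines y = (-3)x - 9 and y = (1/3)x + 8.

Slope of line 1: m1 = -3
Slope of line 2: m2 = 1/3
m1 * m2 = -1, so perpendicular.

Perpendicular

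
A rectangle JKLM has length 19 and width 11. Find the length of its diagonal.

Using the Pythagorean theorem:
d² = 19² + 11² = 361 + 121 = 482
d = sqrt(482)

sqrt(482)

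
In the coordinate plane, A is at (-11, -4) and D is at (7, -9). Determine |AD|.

The horizontal distance is |7 - -11| = 18 and the vertical distance is |-9 - -4| = 5.
By the Pythagorean theorem, d = sqrt(18^2 + 5^2) = sqrt(349).

sqrt(349)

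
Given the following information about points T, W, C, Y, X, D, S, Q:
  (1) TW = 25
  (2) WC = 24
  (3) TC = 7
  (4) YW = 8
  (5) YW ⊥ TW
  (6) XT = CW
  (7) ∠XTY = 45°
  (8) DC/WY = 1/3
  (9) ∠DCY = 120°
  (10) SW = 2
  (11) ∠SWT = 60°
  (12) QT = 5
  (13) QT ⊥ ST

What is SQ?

Step 1: By the law of cosines on triangle SWT: ST² = 2² + 25² − 2·2·25·cos(60°) = 579, so ST ≈ 24.06.
Step 2: By the law of cosines on triangle STQ: SQ² = 24.06² + 5² − 2·24.06·5·cos(90°) = 604, so SQ = 2·√151.

Therefore, the length of SQ = 2·√151.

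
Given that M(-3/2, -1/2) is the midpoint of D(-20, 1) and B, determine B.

Using the midpoint formula: M = ((x1 + x2)/2, (y1 + y2)/2)
We know M = (-3/2, -1/2) and D = (-20, 1)
For x: -3/2 = (-20 + x2)/2, so x2 = 2*-3/2 - -20 = 17
For y: -1/2 = (1 + y2)/2, so y2 = 2*-1/2 - 1 = -2
B = (17, -2)

(17, -2)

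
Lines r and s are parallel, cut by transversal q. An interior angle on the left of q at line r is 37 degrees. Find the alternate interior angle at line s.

Alternate interior angles are equal: 37 degrees.

37 degrees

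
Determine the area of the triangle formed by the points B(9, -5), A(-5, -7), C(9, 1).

Shoelace: Area = (1/2)|9(-7-1) + -5(1--5) + 9(-5--7)| = (1/2)(84) = 42

42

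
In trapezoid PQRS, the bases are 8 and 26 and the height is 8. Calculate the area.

Area = (8 + 26) * 8 / 2 = 272 / 2 = 136

136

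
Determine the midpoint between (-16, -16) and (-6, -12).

The midpoint is the average of the coordinates:
x: (-16 + -6)/2 = -11
y: (-16 + -12)/2 = -14
Midpoint = (-11, -14)

(-11, -14)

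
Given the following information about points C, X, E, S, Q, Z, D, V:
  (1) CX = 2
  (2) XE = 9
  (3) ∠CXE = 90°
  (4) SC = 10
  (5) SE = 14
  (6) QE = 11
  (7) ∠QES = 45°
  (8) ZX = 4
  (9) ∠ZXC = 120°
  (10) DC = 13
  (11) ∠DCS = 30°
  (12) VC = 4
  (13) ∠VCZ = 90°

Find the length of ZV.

Step 1: By the law of cosines on triangle ZXC: ZC² = 4² + 2² − 2·4·2·cos(120°) = 28, so ZC = 2·√7.
Step 2: By the law of cosines on triangle ZCV: ZV² = (2·√7)² + 4² − 2·2·√7·4·cos(90°) = 44, so ZV = 2·√11.

Therefore, the length of ZV = 2·√11.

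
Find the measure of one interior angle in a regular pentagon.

Each interior angle of a regular n-gon is (n - 2) * 180 / n.
For n = 5: (5 - 2) * 180 / 5 = 540/5 = 108 degrees.

108 degrees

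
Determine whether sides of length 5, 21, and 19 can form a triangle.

Check all three triangle inequalities:
5 + 21 = 26 > 19 ✓
5 + 19 = 24 > 21 ✓
21 + 19 = 40 > 5 ✓
All conditions hold, so these sides form a valid triangle.

Yes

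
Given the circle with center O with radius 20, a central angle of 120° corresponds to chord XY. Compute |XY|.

Chord length = 2r sin(θ/2)
= 2 × 20 × sin(120°/2)
= 2 × 20 × sin(60°)
= 20*sqrt(3)

20*sqrt(3)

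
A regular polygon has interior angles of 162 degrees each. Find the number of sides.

Each interior angle of a regular n-gon is (n - 2) * 180 / n.
Setting this equal to 162:
(n - 2) * 180 / n = 162
Each exterior angle = 180 - 162 = 18 degrees.
Since exterior angles sum to 360: n = 360 / 18 = 20.

20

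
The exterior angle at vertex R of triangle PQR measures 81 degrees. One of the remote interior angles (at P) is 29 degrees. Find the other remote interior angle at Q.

By the exterior angle theorem: exterior angle = sum of remote interior angles.
81 = 29 + angle Q
angle Q = 81 - 29 = 52 degrees

52 degrees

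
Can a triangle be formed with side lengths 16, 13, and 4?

Yes.
The triangle inequality requires that the sum of any two sides exceeds the third.
Here 4 + 13 = 17 > 16, so the condition is met.

Yes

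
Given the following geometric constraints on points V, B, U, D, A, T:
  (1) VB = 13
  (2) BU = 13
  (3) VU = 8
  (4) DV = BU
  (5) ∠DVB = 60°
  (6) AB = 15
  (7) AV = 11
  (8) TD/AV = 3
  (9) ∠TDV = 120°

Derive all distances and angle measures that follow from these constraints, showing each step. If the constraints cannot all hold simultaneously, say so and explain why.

The constraints are consistent.

From the given relations:
  DV = BU = 13
  TD = 3·AV = 3·11 = 33

Step 1: From VD = 13, DT = 33, and ∠VDT = 120°, by the law of cosines:
  VT² = VD² + DT² - 2·VD·DT·cos(120°) = 169 + 1089 + 429 = 1687
  VT ≈ 41.07

Step 2: From BV = 13, VD = 13, and ∠BVD = 60°, by the law of cosines:
  BD² = BV² + VD² - 2·BV·VD·cos(60°) = 169 + 169 - 169 = 169
  BD = 13

Step 3: From VA = 11, VB = 13, AB = 15, by the inverse law of cosines:
  cos(∠AVB) = (VA² + VB² - AB²) / (2·VA·VB)
  ∠AVB = 76.86°

Step 4: From VB = 13, VU = 8, BU = 13, by the inverse law of cosines:
  cos(∠BVU) = (VB² + VU² - BU²) / (2·VB·VU)
  ∠BVU = 72.08°

Step 5: From BA = 15, BV = 13, AV = 11, by the inverse law of cosines:
  cos(∠ABV) = (BA² + BV² - AV²) / (2·BA·BV)
  ∠ABV = 45.57°

Step 6: From BU = 13, BV = 13, UV = 8, by the inverse law of cosines:
  cos(∠UBV) = (BU² + BV² - UV²) / (2·BU·BV)
  ∠UBV = 35.84°

Step 7: From UB = 13, UV = 8, BV = 13, by the inverse law of cosines:
  cos(∠BUV) = (UB² + UV² - BV²) / (2·UB·UV)
  ∠BUV = 72.08°

Step 8: From AB = 15, AV = 11, BV = 13, by the inverse law of cosines:
  cos(∠BAV) = (AB² + AV² - BV²) / (2·AB·AV)
  ∠BAV = 57.56°

Step 9: From VD = 13, VT = 41.07, DT = 33, by the inverse law of cosines:
  cos(∠DVT) = (VD² + VT² - DT²) / (2·VD·VT)
  ∠DVT = 44.09°

Step 10: From BD = 13, BV = 13, DV = 13, by the inverse law of cosines:
  cos(∠DBV) = (BD² + BV² - DV²) / (2·BD·BV)
  ∠DBV = 60°

Step 11: From DB = 13, DV = 13, BV = 13, by the inverse law of cosines:
  cos(∠BDV) = (DB² + DV² - BV²) / (2·DB·DV)
  ∠BDV = 60°

Step 12: From TD = 33, TV = 41.07, DV = 13, by the inverse law of cosines:
  cos(∠DTV) = (TD² + TV² - DV²) / (2·TD·TV)
  ∠DTV = 15.91°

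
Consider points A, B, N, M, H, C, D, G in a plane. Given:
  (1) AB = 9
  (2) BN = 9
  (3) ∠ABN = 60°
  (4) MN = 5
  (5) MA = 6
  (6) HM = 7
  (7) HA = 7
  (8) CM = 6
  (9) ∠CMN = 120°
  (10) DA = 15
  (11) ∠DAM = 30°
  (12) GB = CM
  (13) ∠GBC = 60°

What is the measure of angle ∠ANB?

Step 1: By the law of cosines on triangle NBA: NA² = 9² + 9² − 2·9·9·cos(60°) = 81, so NA = 9.
Step 2: By the inverse law of cosines on triangle ANB: cos(∠ANB) = (9² + 9² − 9²) / (2·9·9) = 81/162 = 0.5, so ∠ANB = 60°.

Therefore, the measure of angle ∠ANB = 60°.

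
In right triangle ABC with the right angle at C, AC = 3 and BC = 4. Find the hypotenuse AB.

In a right triangle, the square of the hypotenuse equals the sum of the squares of the two legs.
The legs are 3 and 4, so the hypotenuse = sqrt(9 + 16) = sqrt(25) = 5.

5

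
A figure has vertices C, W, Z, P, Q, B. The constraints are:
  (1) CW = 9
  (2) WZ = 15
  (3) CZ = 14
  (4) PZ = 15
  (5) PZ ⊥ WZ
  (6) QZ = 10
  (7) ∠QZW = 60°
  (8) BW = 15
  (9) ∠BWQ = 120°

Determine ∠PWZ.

Step 1: By the law of cosines on triangle WZP: WP² = 15² + 15² − 2·15·15·cos(90°) = 450, so WP = 15·√2.
Step 2: By the inverse law of cosines on triangle PWZ: cos(∠PWZ) = ((15·√2)² + 15² − 15²) / (2·15·√2·15) = 450/636.4 = 0.7071, so ∠PWZ = 45°.

Therefore, the measure of angle ∠PWZ = 45°.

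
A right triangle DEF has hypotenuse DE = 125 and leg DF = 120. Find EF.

Rearranging the Pythagorean theorem to solve for the unknown leg:
leg^2 = hypotenuse^2 - known_leg^2 = 15625 - 14400 = 1225
leg = sqrt(1225) = 35.

35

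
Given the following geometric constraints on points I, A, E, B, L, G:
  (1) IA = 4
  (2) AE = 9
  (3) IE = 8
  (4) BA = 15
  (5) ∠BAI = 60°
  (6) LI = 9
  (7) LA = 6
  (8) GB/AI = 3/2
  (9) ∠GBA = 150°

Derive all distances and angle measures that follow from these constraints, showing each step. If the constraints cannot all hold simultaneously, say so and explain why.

The constraints are consistent.

From the given relations:
  GB = 3/2·AI = 3/2·4 = 6

Step 1: From IA = 4, AB = 15, and ∠IAB = 60°, by the law of cosines:
  IB² = IA² + AB² - 2·IA·AB·cos(60°) = 16 + 225 - 60 = 181
  IB = √181

Step 2: From AB = 15, BG = 6, and ∠ABG = 150°, by the law of cosines:
  AG² = AB² + BG² - 2·AB·BG·cos(150°) = 225 + 36 + 155.9 = 416.9
  AG ≈ 20.42

Step 3: From IA = 4, IE = 8, AE = 9, by the inverse law of cosines:
  cos(∠AIE) = (IA² + IE² - AE²) / (2·IA·IE)
  ∠AIE = 90.9°

Step 4: From IA = 4, IL = 9, AL = 6, by the inverse law of cosines:
  cos(∠AIL) = (IA² + IL² - AL²) / (2·IA·IL)
  ∠AIL = 32.09°

Step 5: From AE = 9, AI = 4, EI = 8, by the inverse law of cosines:
  cos(∠EAI) = (AE² + AI² - EI²) / (2·AE·AI)
  ∠EAI = 62.72°

Step 6: From AI = 4, AL = 6, IL = 9, by the inverse law of cosines:
  cos(∠IAL) = (AI² + AL² - IL²) / (2·AI·AL)
  ∠IAL = 127.17°

Step 7: From EA = 9, EI = 8, AI = 4, by the inverse law of cosines:
  cos(∠AEI) = (EA² + EI² - AI²) / (2·EA·EI)
  ∠AEI = 26.38°

Step 8: From LA = 6, LI = 9, AI = 4, by the inverse law of cosines:
  cos(∠ALI) = (LA² + LI² - AI²) / (2·LA·LI)
  ∠ALI = 20.74°

Step 9: From IA = 4, IB = √181, AB = 15, by the inverse law of cosines:
  cos(∠AIB) = (IA² + IB² - AB²) / (2·IA·IB)
  ∠AIB = 105.08°

Step 10: From AB = 15, AG = 20.42, BG = 6, by the inverse law of cosines:
  cos(∠BAG) = (AB² + AG² - BG²) / (2·AB·AG)
  ∠BAG = 8.45°

Step 11: From BA = 15, BI = √181, AI = 4, by the inverse law of cosines:
  cos(∠ABI) = (BA² + BI² - AI²) / (2·BA·BI)
  ∠ABI = 14.92°

Step 12: From GA = 20.42, GB = 6, AB = 15, by the inverse law of cosines:
  cos(∠AGB) = (GA² + GB² - AB²) / (2·GA·GB)
  ∠AGB = 21.55°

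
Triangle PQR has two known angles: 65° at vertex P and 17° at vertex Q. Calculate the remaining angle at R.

By the triangle angle sum property, the three interior angles of any triangle add up to 180°.
We know angle P = 65° and angle Q = 17°, so their sum is 82°.
Therefore angle R = 180° - 82° = 98°.

98 degrees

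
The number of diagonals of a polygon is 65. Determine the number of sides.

Using d = n(n - 3)/2, we solve 65 = n(n - 3)/2.
So n(n - 3) = 130.
Testing n = 13: 13 * 10 = 130 = 130. Correct.
The polygon has 13 sides.

13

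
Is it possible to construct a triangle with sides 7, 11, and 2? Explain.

Check the triangle inequality: 7 + 2 = 9 ≤ 11.
Since the sum of two sides does not exceed the third, no triangle can be formed.

No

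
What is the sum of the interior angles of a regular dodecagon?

The sum of interior angles of an n-sided polygon is (n - 2) * 180.
For n = 12: (12 - 2) * 180 = 10 * 180 = 1800 degrees.

1800 degrees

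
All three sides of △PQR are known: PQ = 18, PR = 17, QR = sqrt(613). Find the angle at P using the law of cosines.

When all three sides of a triangle are known, the law of cosines can be rearranged to find any angle.
cos(C) = (a² + b² - c²) / (2ab) gives cos(P) = 0.
Taking the inverse cosine: P = 90°.

90°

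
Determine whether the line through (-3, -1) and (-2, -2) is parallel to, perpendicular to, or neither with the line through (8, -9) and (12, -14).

Slope of line 1: m1 = (-2 - -1)/(-2 - -3) = -1/1 = -1
Slope of line 2: m2 = (-14 - -9)/(12 - 8) = -5/4 = -5/4
m1 != m2 and m1*m2 = 5/4 != -1. Neither.

Neither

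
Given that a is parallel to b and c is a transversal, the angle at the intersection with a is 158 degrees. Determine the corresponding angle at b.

Corresponding angles are equal: 158 degrees.

158 degrees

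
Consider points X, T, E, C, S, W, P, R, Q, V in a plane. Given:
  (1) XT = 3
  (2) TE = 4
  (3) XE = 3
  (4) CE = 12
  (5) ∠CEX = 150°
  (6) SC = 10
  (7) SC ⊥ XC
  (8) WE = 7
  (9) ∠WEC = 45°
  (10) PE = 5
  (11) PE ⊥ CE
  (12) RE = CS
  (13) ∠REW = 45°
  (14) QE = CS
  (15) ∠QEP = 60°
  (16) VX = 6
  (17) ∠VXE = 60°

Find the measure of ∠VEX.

Step 1: By the law of cosines on triangle EXV: EV² = 3² + 6² − 2·3·6·cos(60°) = 27, so EV = 3·√3.
Step 2: By the inverse law of cosines on triangle VEX: cos(∠VEX) = ((3·√3)² + 3² − 6²) / (2·3·√3·3) = 0/31.18 = 0, so ∠VEX = 90°.

Therefore, the measure of angle ∠VEX = 90°.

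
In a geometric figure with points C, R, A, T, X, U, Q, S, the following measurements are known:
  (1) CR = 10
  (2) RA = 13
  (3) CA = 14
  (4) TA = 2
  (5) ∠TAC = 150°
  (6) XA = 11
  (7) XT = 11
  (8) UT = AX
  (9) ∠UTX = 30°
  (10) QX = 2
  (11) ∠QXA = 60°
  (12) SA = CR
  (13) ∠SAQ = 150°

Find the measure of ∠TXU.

From the given relations: UT = AX = 11.
Step 1: By the law of cosines on triangle XTU: XU² = 11² + 11² − 2·11·11·cos(30°) = 32.42, so XU ≈ 5.69.
Step 2: By the inverse law of cosines on triangle TXU: cos(∠TXU) = (11² + 5.69² − 11²) / (2·11·5.69) = 32.42/125.27 = 0.2588, so ∠TXU = 75°.

Therefore, the measure of angle ∠TXU = 75°.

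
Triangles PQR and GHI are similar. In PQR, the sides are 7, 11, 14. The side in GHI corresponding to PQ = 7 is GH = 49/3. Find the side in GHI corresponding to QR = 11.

Similar triangles have proportional sides. Setting up the proportion:
GH / PQ = HI / QR
49/3 / 7 = HI / 11
HI = 11 * 49/3 / 7 = 77/3.

77/3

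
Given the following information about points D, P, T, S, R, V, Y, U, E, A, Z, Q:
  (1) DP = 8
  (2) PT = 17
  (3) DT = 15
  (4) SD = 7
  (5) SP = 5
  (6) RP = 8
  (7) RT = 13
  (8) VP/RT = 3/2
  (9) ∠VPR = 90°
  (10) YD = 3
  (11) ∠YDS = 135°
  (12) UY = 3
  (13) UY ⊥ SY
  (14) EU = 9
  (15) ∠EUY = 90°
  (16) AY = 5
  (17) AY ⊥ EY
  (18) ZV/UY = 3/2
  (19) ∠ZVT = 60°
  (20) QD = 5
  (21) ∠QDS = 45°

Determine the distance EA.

Step 1: By the law of cosines on triangle EUY: EY² = 9² + 3² − 2·9·3·cos(90°) = 90, so EY = 3·√10.
Step 2: By the law of cosines on triangle EYA: EA² = (3·√10)² + 5² − 2·3·√10·5·cos(90°) = 115, so EA = √115.

Therefore, the length of EA = √115.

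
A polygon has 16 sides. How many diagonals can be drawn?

Each of the 16 vertices connects to 13 non-adjacent vertices via diagonals.
Total connections = 16 × 13 = 208, but each diagonal is counted twice.
Number of diagonals = 208 / 2 = 104.

104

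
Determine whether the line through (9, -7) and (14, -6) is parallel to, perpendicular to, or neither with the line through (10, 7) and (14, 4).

Slope of line 1: m1 = (-6 - -7)/(14 - 9) = 1/5 = 1/5
Slope of line 2: m2 = (4 - 7)/(14 - 10) = -3/4 = -3/4
m1 != m2 (1/5 != -3/4), so not parallel.
m1 * m2 = (1/5) * (-3/4) = -3/20 != -1, so not perpendicular.
The lines are neither parallel nor perpendicular.

Neither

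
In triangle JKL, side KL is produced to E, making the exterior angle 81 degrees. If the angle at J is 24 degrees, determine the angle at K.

By the exterior angle theorem: exterior angle = sum of remote interior angles.
81 = 24 + angle K
angle K = 81 - 24 = 57 degrees

57 degrees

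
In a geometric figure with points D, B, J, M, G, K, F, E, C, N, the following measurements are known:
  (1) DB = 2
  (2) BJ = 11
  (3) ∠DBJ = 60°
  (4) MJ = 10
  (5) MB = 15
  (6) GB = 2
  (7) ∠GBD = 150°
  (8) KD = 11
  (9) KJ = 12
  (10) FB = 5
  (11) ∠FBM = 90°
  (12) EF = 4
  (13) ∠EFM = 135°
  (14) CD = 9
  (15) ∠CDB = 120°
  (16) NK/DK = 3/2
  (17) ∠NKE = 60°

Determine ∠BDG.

Step 1: By the law of cosines on triangle DBG: DG² = 2² + 2² − 2·2·2·cos(150°) = 14.93, so DG ≈ 3.86.
Step 2: By the inverse law of cosines on triangle BDG: cos(∠BDG) = (2² + 3.86² − 2²) / (2·2·3.86) = 14.93/15.45 = 0.9659, so ∠BDG = 15°.

Therefore, the measure of angle ∠BDG = 15°.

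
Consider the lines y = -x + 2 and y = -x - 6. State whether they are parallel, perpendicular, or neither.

Slope of line 1: m1 = -1
Slope of line 2: m2 = -1
Since m1 = m2 = -1, the lines are parallel.

Parallel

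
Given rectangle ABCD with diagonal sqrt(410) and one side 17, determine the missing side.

Using the Pythagorean theorem: d^2 = a^2 + b^2
b^2 = d^2 - a^2
b^2 = 410 - 289
b^2 = 121
b = sqrt(121) = 11

11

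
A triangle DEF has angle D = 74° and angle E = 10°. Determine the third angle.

The interior angles sum to 180°: angle F = 180 - 74 - 10 = 96°.
The triangle is obtuse (angles 74°, 10°, 96°).

96 degrees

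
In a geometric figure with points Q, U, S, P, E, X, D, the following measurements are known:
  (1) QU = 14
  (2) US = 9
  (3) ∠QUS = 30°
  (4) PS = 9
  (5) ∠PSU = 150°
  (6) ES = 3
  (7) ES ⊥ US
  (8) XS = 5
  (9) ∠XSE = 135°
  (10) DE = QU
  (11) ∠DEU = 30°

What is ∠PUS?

Step 1: By the law of cosines on triangle USP: UP² = 9² + 9² − 2·9·9·cos(150°) = 302.3, so UP ≈ 17.39.
Step 2: By the inverse law of cosines on triangle PUS: cos(∠PUS) = (17.39² + 9² − 9²) / (2·17.39·9) = 302.3/312.96 = 0.9659, so ∠PUS = 15°.

Therefore, the measure of angle ∠PUS = 15°.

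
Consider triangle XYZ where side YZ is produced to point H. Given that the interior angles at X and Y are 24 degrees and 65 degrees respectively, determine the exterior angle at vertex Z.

Exterior angle = 24 + 65 = 89 degrees (exterior angle theorem).

89 degrees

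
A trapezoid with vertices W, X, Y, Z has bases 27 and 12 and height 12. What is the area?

Area = (27 + 12) * 12 / 2 = 468 / 2 = 234

234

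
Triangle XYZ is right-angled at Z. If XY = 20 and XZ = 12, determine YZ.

By the Pythagorean theorem: YZ^2 = XY^2 - XZ^2
YZ^2 = 20^2 - 12^2 = 400 - 144 = 256
YZ = sqrt(256) = 16

16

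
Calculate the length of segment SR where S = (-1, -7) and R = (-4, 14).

d = sqrt((-3)^2 + (21)^2) = sqrt(450) = 15*sqrt(2)

15*sqrt(2)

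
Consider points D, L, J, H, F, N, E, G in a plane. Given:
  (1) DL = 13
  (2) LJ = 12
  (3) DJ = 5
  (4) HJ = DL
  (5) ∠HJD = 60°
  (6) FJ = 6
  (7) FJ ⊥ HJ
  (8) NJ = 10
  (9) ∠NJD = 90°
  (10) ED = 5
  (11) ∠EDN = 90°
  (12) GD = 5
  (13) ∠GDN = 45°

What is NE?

Step 1: By the law of cosines on triangle DJN: DN² = 5² + 10² − 2·5·10·cos(90°) = 125, so DN = 5·√5.
Step 2: By the law of cosines on triangle NDE: NE² = (5·√5)² + 5² − 2·5·√5·5·cos(90°) = 150, so NE = 5·√6.

Therefore, the length of NE = 5·√6.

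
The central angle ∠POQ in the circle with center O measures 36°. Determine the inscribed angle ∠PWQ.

An inscribed angle intercepts an arc from a point on the circle, while the central angle intercepts the same arc from the center.
The inscribed angle is always half the central angle: 36° / 2 = 18°.

18°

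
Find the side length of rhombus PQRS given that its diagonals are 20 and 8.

Half-diagonals are 10 and 4. side = sqrt(10^2 + 4^2) = sqrt(116) = 2*sqrt(29)

2*sqrt(29)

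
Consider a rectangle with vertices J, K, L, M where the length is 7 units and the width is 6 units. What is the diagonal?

d = sqrt(7^2 + 6^2) = sqrt(85)

sqrt(85)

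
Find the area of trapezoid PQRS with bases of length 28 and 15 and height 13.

Area = (28 + 15) * 13 / 2 = 559 / 2 = 559/2

559/2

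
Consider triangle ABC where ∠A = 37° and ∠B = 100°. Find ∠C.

The interior angles sum to 180°: angle C = 180 - 37 - 100 = 43°.
The triangle is obtuse (angles 37°, 100°, 43°).

43 degrees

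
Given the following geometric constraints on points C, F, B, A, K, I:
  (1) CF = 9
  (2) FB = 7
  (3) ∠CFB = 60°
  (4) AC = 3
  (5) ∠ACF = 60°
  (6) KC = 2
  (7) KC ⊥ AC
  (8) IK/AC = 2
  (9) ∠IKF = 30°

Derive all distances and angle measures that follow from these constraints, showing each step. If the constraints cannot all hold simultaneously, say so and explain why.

The constraints are consistent.

From the given relations:
  IK = 2·AC = 2·3 = 6

Step 1: From CF = 9, FB = 7, and ∠CFB = 60°, by the law of cosines:
  CB² = CF² + FB² - 2·CF·FB·cos(60°) = 81 + 49 - 63 = 67
  CB = √67

Step 2: From FC = 9, CA = 3, and ∠FCA = 60°, by the law of cosines:
  FA² = FC² + CA² - 2·FC·CA·cos(60°) = 81 + 9 - 27 = 63
  FA = 3·√7

Step 3: From AC = 3, CK = 2, and ∠ACK = 90°, by the law of cosines:
  AK² = AC² + CK² - 2·AC·CK·cos(90°) = 9 + 4 - 0 = 13
  AK = √13

Step 4: From CB = √67, CF = 9, BF = 7, by the inverse law of cosines:
  cos(∠BCF) = (CB² + CF² - BF²) / (2·CB·CF)
  ∠BCF = 47.78°

Step 5: From FA = 3·√7, FC = 9, AC = 3, by the inverse law of cosines:
  cos(∠AFC) = (FA² + FC² - AC²) / (2·FA·FC)
  ∠AFC = 19.11°

Step 6: From BC = √67, BF = 7, CF = 9, by the inverse law of cosines:
  cos(∠CBF) = (BC² + BF² - CF²) / (2·BC·BF)
  ∠CBF = 72.22°

Step 7: From AC = 3, AF = 3·√7, CF = 9, by the inverse law of cosines:
  cos(∠CAF) = (AC² + AF² - CF²) / (2·AC·AF)
  ∠CAF = 100.89°

Step 8: From AC = 3, AK = √13, CK = 2, by the inverse law of cosines:
  cos(∠CAK) = (AC² + AK² - CK²) / (2·AC·AK)
  ∠CAK = 33.69°

Step 9: From KA = √13, KC = 2, AC = 3, by the inverse law of cosines:
  cos(∠AKC) = (KA² + KC² - AC²) / (2·KA·KC)
  ∠AKC = 56.31°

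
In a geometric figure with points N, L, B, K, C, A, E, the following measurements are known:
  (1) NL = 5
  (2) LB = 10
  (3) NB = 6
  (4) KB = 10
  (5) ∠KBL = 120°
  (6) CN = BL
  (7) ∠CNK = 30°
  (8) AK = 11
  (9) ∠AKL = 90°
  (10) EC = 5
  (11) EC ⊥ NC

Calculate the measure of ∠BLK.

Step 1: By the law of cosines on triangle LBK: LK² = 10² + 10² − 2·10·10·cos(120°) = 300, so LK = 10·√3.
Step 2: By the inverse law of cosines on triangle BLK: cos(∠BLK) = (10² + (10·√3)² − 10²) / (2·10·10·√3) = 300/346.41 = 0.866, so ∠BLK = 30°.

Therefore, the measure of angle ∠BLK = 30°.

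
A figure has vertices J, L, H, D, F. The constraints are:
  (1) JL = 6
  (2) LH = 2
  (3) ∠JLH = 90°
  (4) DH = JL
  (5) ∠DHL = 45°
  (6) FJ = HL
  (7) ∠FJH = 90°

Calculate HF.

From the given relations: FJ = HL = 2.
Step 1: By the law of cosines on triangle JLH: JH² = 6² + 2² − 2·6·2·cos(90°) = 40, so JH = 2·√10.
Step 2: By the law of cosines on triangle HJF: HF² = (2·√10)² + 2² − 2·2·√10·2·cos(90°) = 44, so HF = 2·√11.

Therefore, the length of HF = 2·√11.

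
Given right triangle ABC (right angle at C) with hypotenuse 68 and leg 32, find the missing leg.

By the Pythagorean theorem: BC^2 = AB^2 - AC^2
BC^2 = 68^2 - 32^2 = 4624 - 1024 = 3600
BC = sqrt(3600) = 60

60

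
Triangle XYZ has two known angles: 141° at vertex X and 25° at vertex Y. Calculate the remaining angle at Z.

Let angle Z = x. Then 141 + 25 + x = 180.
x = 180 - 166 = 14 degrees.

14 degrees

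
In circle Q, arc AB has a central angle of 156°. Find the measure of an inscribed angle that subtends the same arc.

Inscribed angle = 156° / 2 = 78° (inscribed angle theorem).

78°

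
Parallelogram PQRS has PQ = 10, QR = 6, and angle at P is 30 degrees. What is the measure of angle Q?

In a parallelogram, consecutive angles are supplementary (sum to 180°).
angle Q = 180 - angle P
angle Q = 180 - 30
angle Q = 150 degrees

150 degrees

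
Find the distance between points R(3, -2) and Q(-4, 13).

d = sqrt((-4 - 3)^2 + (13 - -2)^2)
d = sqrt(-7^2 + 15^2)
d = sqrt(49 + 225)
d = sqrt(274)

sqrt(274)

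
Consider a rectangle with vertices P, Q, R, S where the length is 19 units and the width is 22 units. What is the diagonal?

A rectangle's diagonal splits it into two right triangles, with the diagonal as the hypotenuse.
By the Pythagorean theorem, d^2 = 19^2 + 22^2 = 845.
Therefore d = sqrt(845) = 13*sqrt(5).

13*sqrt(5)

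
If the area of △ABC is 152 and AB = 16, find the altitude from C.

height = 2 * 152 / 16 = 19

19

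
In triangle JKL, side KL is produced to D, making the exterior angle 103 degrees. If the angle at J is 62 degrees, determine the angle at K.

angle K = 103 - 62 = 41 degrees (exterior angle theorem).

41 degrees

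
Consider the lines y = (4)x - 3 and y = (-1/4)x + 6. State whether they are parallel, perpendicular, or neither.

Slope of line 1: m1 = 4
Slope of line 2: m2 = -1/4
m1 * m2 = -1, so perpendicular.

Perpendicular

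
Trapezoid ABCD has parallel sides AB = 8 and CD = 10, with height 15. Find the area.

Area of a trapezoid = (base1 + base2) * height / 2
Area = (8 + 10) * 15 / 2
Area = 18 * 15 / 2
Area = 270 / 2
Area = 135

135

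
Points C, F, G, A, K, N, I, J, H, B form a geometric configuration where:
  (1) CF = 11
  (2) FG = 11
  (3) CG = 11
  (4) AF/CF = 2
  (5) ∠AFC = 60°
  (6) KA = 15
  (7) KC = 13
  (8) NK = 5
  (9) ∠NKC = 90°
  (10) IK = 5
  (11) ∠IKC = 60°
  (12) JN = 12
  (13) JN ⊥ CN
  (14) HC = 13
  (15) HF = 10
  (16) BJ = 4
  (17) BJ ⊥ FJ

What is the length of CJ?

Step 1: By the law of cosines on triangle CKN: CN² = 13² + 5² − 2·13·5·cos(90°) = 194, so CN = √194.
Step 2: By the law of cosines on triangle CNJ: CJ² = √194² + 12² − 2·√194·12·cos(90°) = 338, so CJ = 13·√2.

Therefore, the length of CJ = 13·√2.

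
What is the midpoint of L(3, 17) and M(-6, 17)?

The midpoint is the average of the coordinates:
x: (3 + -6)/2 = -3/2
y: (17 + 17)/2 = 17
Midpoint = (-3/2, 17)

(-3/2, 17)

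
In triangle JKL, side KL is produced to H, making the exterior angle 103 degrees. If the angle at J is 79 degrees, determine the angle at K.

angle K = 103 - 79 = 24 degrees (exterior angle theorem).

24 degrees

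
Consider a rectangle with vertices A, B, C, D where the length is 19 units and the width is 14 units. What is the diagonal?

Using the Pythagorean theorem:
d² = 19² + 14² = 361 + 196 = 557
d = sqrt(557)

sqrt(557)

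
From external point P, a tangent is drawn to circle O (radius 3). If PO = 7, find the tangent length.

The tangent, radius, and line from the external point to the center form a right triangle.
The right angle is where the tangent meets the radius.
By the Pythagorean theorem: tangent² + 3² = 7²
tangent² = 49 - 9 = 40
tangent = 2*sqrt(10)

2*sqrt(10)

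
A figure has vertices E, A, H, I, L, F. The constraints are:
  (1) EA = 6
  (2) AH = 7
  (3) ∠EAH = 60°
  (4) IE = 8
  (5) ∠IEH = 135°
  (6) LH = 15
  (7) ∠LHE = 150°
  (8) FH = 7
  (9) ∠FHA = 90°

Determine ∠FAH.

Step 1: By the law of cosines on triangle AHF: AF² = 7² + 7² − 2·7·7·cos(90°) = 98, so AF = 7·√2.
Step 2: By the inverse law of cosines on triangle FAH: cos(∠FAH) = ((7·√2)² + 7² − 7²) / (2·7·√2·7) = 98/138.59 = 0.7071, so ∠FAH = 45°.

Therefore, the measure of angle ∠FAH = 45°.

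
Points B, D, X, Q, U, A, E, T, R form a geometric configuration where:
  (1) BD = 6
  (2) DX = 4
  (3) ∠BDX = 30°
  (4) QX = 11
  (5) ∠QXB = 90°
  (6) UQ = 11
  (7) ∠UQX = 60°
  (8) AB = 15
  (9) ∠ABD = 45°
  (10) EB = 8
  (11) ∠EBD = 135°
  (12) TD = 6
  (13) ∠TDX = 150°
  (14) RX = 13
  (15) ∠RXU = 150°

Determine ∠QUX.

Step 1: By the law of cosines on triangle UQX: UX² = 11² + 11² − 2·11·11·cos(60°) = 121, so UX = 11.
Step 2: By the inverse law of cosines on triangle QUX: cos(∠QUX) = (11² + 11² − 11²) / (2·11·11) = 121/242 = 0.5, so ∠QUX = 60°.

Therefore, the measure of angle ∠QUX = 60°.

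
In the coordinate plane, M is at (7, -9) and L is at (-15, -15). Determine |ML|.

The horizontal distance is |-15 - 7| = 22 and the vertical distance is |-15 - -9| = 6.
By the Pythagorean theorem, d = sqrt(22^2 + 6^2) = sqrt(520) = 2*sqrt(130).

2*sqrt(130)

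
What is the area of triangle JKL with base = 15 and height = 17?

A triangle's area is half the area of a rectangle with the same base and height.
Area = (1/2) * 15 * 17 = 255/2.

255/2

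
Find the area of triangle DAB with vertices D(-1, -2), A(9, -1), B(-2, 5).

Shoelace: Area = (1/2)|-1(-1-5) + 9(5--2) + -2(-2--1)| = (1/2)(71) = 71/2

71/2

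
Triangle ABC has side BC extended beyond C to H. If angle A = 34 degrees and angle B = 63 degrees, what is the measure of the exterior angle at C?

Exterior angle = 34 + 63 = 97 degrees (exterior angle theorem).

97 degrees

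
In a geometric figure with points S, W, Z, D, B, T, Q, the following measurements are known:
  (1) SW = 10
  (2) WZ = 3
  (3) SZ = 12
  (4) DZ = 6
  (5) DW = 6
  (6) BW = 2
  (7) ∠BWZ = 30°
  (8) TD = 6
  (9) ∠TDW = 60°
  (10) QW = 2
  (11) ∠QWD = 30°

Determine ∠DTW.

Step 1: By the law of cosines on triangle TDW: TW² = 6² + 6² − 2·6·6·cos(60°) = 36, so TW = 6.
Step 2: By the inverse law of cosines on triangle DTW: cos(∠DTW) = (6² + 6² − 6²) / (2·6·6) = 36/72 = 0.5, so ∠DTW = 60°.

Therefore, the measure of angle ∠DTW = 60°.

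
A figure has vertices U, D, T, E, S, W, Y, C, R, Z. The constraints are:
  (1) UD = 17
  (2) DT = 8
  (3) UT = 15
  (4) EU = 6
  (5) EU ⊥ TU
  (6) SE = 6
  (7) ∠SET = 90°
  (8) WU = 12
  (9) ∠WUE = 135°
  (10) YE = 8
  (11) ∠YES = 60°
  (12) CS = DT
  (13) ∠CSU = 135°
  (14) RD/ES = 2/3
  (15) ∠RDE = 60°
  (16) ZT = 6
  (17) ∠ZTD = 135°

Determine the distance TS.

Step 1: By the law of cosines on triangle EUT: ET² = 6² + 15² − 2·6·15·cos(90°) = 261, so ET = 3·√29.
Step 2: By the law of cosines on triangle TES: TS² = (3·√29)² + 6² − 2·3·√29·6·cos(90°) = 297, so TS = 3·√33.

Therefore, the length of TS = 3·√33.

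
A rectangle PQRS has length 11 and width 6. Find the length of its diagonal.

Using the Pythagorean theorem:
d² = 11² + 6² = 121 + 36 = 157
d = sqrt(157)

sqrt(157)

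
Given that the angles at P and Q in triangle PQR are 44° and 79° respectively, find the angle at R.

Let angle R = x. Then 44 + 79 + x = 180.
x = 180 - 123 = 57 degrees.

57 degrees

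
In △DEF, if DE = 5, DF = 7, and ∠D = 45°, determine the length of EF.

When two sides and the included angle are known, the law of cosines gives the third side.
c^2 = a^2 + b^2 - 2ab cos(C) generalizes the Pythagorean theorem to non-right triangles.
Here: EF^2 = 25 + 49 - 70*(sqrt(2)/2) = 74 - 35*sqrt(2)
EF = sqrt(74 - 35*sqrt(2))

sqrt(74 - 35*sqrt(2))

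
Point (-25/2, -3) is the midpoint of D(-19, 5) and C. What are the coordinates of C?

Using the midpoint formula: M = ((x1 + x2)/2, (y1 + y2)/2)
We know M = (-25/2, -3) and D = (-19, 5)
For x: -25/2 = (-19 + x2)/2, so x2 = 2*-25/2 - -19 = -6
For y: -3 = (5 + y2)/2, so y2 = 2*-3 - 5 = -11
C = (-6, -11)

(-6, -11)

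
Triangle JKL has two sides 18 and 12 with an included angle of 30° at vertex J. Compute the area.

When two sides and the included angle are known, the area formula is (1/2)ab sin(C).
The height from one side to the opposite vertex is 12 sin(30°) = 6.
Area = (1/2) * 18 * 6 = 54.

54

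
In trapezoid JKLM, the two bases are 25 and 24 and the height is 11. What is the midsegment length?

The midsegment (median) of a trapezoid connects the midpoints of the non-parallel sides.
Its length is the average of the two bases: (25 + 24) / 2 = 49/2.

49/2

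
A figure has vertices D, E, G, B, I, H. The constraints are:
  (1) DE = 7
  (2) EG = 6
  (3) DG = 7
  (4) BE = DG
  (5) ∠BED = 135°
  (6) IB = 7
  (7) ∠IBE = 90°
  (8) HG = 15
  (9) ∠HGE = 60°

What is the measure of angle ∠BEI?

From the given relations: BE = DG = 7.
Step 1: By the law of cosines on triangle EBI: EI² = 7² + 7² − 2·7·7·cos(90°) = 98, so EI = 7·√2.
Step 2: By the inverse law of cosines on triangle BEI: cos(∠BEI) = (7² + (7·√2)² − 7²) / (2·7·7·√2) = 98/138.59 = 0.7071, so ∠BEI = 45°.

Therefore, the measure of angle ∠BEI = 45°.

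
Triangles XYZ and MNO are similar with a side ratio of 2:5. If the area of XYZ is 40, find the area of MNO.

Area ratio = (2/5)^2 = 4/25. Area of MNO = 40 * 25/4 = 250.

250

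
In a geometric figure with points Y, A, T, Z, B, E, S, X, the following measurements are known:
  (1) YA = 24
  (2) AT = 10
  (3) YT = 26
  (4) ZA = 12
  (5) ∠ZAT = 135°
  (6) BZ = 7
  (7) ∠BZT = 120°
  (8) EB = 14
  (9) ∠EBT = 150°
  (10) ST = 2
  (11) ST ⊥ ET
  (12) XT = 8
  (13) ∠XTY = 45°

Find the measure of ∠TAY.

Step 1: By the inverse law of cosines on triangle TAY: cos(∠TAY) = (10² + 24² − 26²) / (2·10·24) = 0/480 = 0, so ∠TAY = 90°.

Therefore, the measure of angle ∠TAY = 90°.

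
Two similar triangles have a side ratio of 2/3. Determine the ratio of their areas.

Area scales with the square of linear dimensions. If every length is multiplied by 2/3, then the area is multiplied by (2/3)^2 = 4/9.
The area ratio is 4:9.

4:9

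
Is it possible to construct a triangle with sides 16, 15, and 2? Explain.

For three segments to close into a triangle, no single side can be as long as the other two combined.
The longest side is 16, and 2 + 15 = 17 > 16.
A triangle can be formed.

Yes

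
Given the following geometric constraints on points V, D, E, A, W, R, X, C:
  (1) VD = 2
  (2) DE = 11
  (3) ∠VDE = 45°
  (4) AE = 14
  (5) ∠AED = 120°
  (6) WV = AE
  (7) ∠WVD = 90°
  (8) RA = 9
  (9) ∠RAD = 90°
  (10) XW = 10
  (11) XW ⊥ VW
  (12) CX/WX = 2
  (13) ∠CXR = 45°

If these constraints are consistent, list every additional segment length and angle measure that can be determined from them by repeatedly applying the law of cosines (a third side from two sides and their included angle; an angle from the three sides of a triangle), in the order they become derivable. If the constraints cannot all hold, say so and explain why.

The constraints are consistent. Derivable facts, in order:
After 1 step:
- DA ≈ 21.7
- DW = 10·√2
- VE ≈ 9.69
- VX = 2·√74
After 2 steps:
- DR = 2·√138
- ∠ADE = 33.96°
- ∠DAE = 26.04°
- ∠DEV = 8.39°
- ∠DVE = 126.61°
- ∠DWV = 8.13°
- ∠VDW = 81.87°
- ∠VXW = 54.46°
- ∠WVX = 35.54°
After 3 steps:
- ∠ADR = 22.52°
- ∠ARD = 67.48°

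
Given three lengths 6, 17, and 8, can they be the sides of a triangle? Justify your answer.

The longest side is 17. The other two sides sum to 6 + 8 = 14.
Since 14 ≤ 17, the two shorter sides cannot reach around to close the triangle.

No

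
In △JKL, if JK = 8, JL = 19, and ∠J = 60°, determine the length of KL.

When two sides and the included angle are known, the law of cosines gives the third side.
c^2 = a^2 + b^2 - 2ab cos(C) generalizes the Pythagorean theorem to non-right triangles.
Here: KL^2 = 64 + 361 - 304*(1/2) = 273
KL = sqrt(273)

sqrt(273)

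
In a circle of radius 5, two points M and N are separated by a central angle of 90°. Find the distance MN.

Drop a perpendicular from the center to the chord, bisecting both the chord and the central angle.
Each half-chord = r sin(θ/2) = 5 sin(45°).
The full chord = 2 × 5 × sin(45°) = 5*sqrt(2).

5*sqrt(2)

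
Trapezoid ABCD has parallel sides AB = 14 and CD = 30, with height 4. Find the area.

Area = (14 + 30) * 4 / 2 = 176 / 2 = 88

88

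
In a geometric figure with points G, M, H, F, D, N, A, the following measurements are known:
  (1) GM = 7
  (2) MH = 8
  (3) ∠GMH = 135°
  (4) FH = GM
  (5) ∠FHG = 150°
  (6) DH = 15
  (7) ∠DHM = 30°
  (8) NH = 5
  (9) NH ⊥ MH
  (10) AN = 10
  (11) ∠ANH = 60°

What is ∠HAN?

Step 1: By the law of cosines on triangle ANH: AH² = 10² + 5² − 2·10·5·cos(60°) = 75, so AH = 5·√3.
Step 2: By the inverse law of cosines on triangle HAN: cos(∠HAN) = ((5·√3)² + 10² − 5²) / (2·5·√3·10) = 150/173.21 = 0.866, so ∠HAN = 30°.

Therefore, the measure of angle ∠HAN = 30°.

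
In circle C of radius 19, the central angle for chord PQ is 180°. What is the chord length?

Drop a perpendicular from the center to the chord, bisecting both the chord and the central angle.
Each half-chord = r sin(θ/2) = 19 sin(90°).
The full chord = 2 × 19 × sin(90°) = 38.

38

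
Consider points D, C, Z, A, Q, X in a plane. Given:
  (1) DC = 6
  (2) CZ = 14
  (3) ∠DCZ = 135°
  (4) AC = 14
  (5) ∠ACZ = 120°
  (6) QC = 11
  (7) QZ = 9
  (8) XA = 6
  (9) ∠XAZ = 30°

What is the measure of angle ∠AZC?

Step 1: By the law of cosines on triangle ZCA: ZA² = 14² + 14² − 2·14·14·cos(120°) = 588, so ZA = 14·√3.
Step 2: By the inverse law of cosines on triangle AZC: cos(∠AZC) = ((14·√3)² + 14² − 14²) / (2·14·√3·14) = 588/678.96 = 0.866, so ∠AZC = 30°.

Therefore, the measure of angle ∠AZC = 30°.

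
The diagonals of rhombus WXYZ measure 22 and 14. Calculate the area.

The diagonals of a rhombus divide it into four right triangles.
Each triangle has legs 22/ 2 = 11 and 14/2 = 7, so each has area (1/2)*11*7 = 77/2.
Four such triangles give total area = (d1 * d2) / 2 = 154.

154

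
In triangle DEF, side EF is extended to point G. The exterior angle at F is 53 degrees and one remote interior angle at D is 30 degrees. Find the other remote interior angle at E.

angle E = 53 - 30 = 23 degrees (exterior angle theorem).

23 degrees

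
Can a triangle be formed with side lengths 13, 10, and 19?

Check all three triangle inequalities:
13 + 10 = 23 > 19 ✓
13 + 19 = 32 > 10 ✓
10 + 19 = 29 > 13 ✓
All conditions hold, so these sides form a valid triangle.

Yes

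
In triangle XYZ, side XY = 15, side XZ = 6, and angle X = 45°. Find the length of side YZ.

When two sides and the included angle are known, the law of cosines gives the third side.
c^2 = a^2 + b^2 - 2ab cos(C) generalizes the Pythagorean theorem to non-right triangles.
Here: YZ^2 = 225 + 36 - 180*(sqrt(2)/2) = 261 - 90*sqrt(2)
YZ = 3*sqrt(29 - 10*sqrt(2))

3*sqrt(29 - 10*sqrt(2))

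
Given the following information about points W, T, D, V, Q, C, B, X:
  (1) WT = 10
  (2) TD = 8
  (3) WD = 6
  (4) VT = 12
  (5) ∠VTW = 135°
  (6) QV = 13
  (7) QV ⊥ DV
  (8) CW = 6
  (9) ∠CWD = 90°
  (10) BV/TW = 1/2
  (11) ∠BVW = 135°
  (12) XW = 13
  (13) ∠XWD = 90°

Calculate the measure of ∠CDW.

Step 1: By the law of cosines on triangle DWC: DC² = 6² + 6² − 2·6·6·cos(90°) = 72, so DC = 6·√2.
Step 2: By the inverse law of cosines on triangle CDW: cos(∠CDW) = ((6·√2)² + 6² − 6²) / (2·6·√2·6) = 72/101.82 = 0.7071, so ∠CDW = 45°.

Therefore, the measure of angle ∠CDW = 45°.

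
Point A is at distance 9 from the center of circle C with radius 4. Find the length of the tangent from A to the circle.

The tangent, radius, and line from the external point to the center form a right triangle.
The right angle is where the tangent meets the radius.
By the Pythagorean theorem: tangent² + 4² = 9²
tangent² = 81 - 16 = 65
tangent = sqrt(65)

sqrt(65)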